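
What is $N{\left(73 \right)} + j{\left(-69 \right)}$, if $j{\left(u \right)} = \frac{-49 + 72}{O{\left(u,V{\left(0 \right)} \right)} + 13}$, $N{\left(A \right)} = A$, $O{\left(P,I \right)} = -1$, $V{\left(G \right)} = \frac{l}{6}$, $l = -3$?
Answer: $\frac{899}{12} \approx 74.917$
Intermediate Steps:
$V{\left(G \right)} = - \frac{1}{2}$ ($V{\left(G \right)} = - \frac{3}{6} = \left(-3\right) \frac{1}{6} = - \frac{1}{2}$)
$j{\left(u \right)} = \frac{23}{12}$ ($j{\left(u \right)} = \frac{-49 + 72}{-1 + 13} = \frac{23}{12}$)
$N{\left(73 \right)} + j{\left(-69 \right)} = 73 + \frac{23}{12} = \frac{899}{12}$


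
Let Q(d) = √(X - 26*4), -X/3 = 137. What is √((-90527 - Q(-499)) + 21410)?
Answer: √(-69117 - I*√515) ≈ 0.043 - 262.9*I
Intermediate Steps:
X = -411 (X = -3*137 = -411)
Q(d) = I*√515 (Q(d) = √(-411 - 26*4) = √(-411 - 104) = √(-515) = I*√515)
√((-90527 - Q(-499)) + 21410) = √((-90527 - I*√515) + 21410) = √(-69117 - I*√515)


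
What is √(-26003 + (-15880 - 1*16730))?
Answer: I*√58613 ≈ 242.1*I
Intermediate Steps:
√(-26003 + (-15880 - 1*16730)) = √(-26003 + (-15880 - 16730)) = √(-26003 - 32610) = √(-58613) = I*√58613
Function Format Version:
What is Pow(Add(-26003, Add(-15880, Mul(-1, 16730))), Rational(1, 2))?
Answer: Mul(I, Pow(58613, Rational(1, 2))) ≈ Mul(242.10, I)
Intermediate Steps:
Pow(Add(-26003, Add(-15880, Mul(-1, 16730))), Rational(1, 2)) = Pow(Add(-26003, Add(-15880, -16730)), Rational(1, 2)) = Pow(Add(-26003, -32610), Rational(1, 2)) = Pow(-58613, Rational(1, 2)) = Mul(I, Pow(58613, Rational(1, 2)))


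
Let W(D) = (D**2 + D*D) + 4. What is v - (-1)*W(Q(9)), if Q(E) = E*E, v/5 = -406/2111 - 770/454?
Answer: 6285415337/479197 ≈ 13117.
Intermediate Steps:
v = -4524485/479197 (v = 5*(-406/2111 - 770/454) = 5*(-406*1/2111 - 770*1/454) = 5*(-406/2111 - 385/227) = 5*(-904897/479197) = -4524485/479197 ≈ -9.4418)
Q(E) = E**2
W(D) = 4 + 2*D**2 (W(D) = (D**2 + D**2) + 4 = 2*D**2 + 4 = 4 + 2*D**2)
v - (-1)*W(Q(9)) = -4524485/479197 - (-1)*(4 + 2*(9**2)**2) = -4524485/479197 - (-1)*(4 + 2*81**2) = -4524485/479197 - (-1)*(4 + 2*6561) = -4524485/479197 - (-1)*(4 + 13122) = -4524485/479197 - (-1)*13126 = -4524485/479197 - 1*(-13126) = -4524485/479197 + 13126 = 6285415337/479197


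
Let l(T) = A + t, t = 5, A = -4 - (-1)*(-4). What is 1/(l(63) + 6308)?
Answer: 1/6305 ≈ 0.00015860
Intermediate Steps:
A = -8 (A = -4 - 1*4 = -4 - 4 = -8)
l(T) = -3 (l(T) = -8 + 5 = -3)
1/(l(63) + 6308) = 1/(-3 + 6308) = 1/6305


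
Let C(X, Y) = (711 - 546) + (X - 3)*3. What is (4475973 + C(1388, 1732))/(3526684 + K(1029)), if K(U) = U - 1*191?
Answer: 4480293/3527522 ≈ 1.2701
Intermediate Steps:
C(X, Y) = 156 + 3*X (C(X, Y) = 165 + (-3 + X)*3 = 165 + (-9 + 3*X) = 156 + 3*X)
K(U) = -191 + U (K(U) = U - 191 = -191 + U)
(4475973 + C(1388, 1732))/(3526684 + K(1029)) = (4475973 + (156 + 3*1388))/(3526684 + (-191 + 1029)) = (4475973 + (156 + 4164))/(3526684 + 838) = (4475973 + 4320)/3527522 = 4480293*(1/3527522) = 4480293/3527522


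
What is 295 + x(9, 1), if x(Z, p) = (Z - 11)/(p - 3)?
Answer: 296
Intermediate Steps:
x(Z, p) = (-11 + Z)/(-3 + p)
295 + x(9, 1) = 295 + (-11 + 9)/(-3 + 1) = 295 - 2/(-2) = 295 - ½*(-2) = 295 + 1 = 296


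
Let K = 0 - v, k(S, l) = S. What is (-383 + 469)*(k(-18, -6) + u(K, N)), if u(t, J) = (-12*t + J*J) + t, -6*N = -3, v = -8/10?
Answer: -22833/10 ≈ -2283.3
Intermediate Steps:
v = -⅘ (v = -8*⅒ = -⅘ ≈ -0.80000)
N = ½ (N = -⅙*(-3) = ½ ≈ 0.50000)
K = ⅘ (K = 0 - 1*(-⅘) = 0 + ⅘ = ⅘ ≈ 0.80000)
u(t, J) = J² - 11*t (u(t, J) = (-12*t + J²) + t = (J² - 12*t) + t = J² - 11*t)
(-383 + 469)*(k(-18, -6) + u(K, N)) = (-383 + 469)*(-18 + ((½)² - 11*⅘)) = 86*(-18 + (¼ - 44/5)) = 86*(-18 - 171/20) = 86*(-531/20) = -22833/10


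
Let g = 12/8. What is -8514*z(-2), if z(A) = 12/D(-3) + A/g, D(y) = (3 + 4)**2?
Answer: 454080/49 ≈ 9266.9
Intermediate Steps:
D(y) = 49 (D(y) = 7**2 = 49)
g = 3/2 (g = 12*(1/8) = 3/2 ≈ 1.5000)
z(A) = 12/49 + 2*A/3 (z(A) = 12/49 + A/(3/2) = 12*(1/49) + A*(2/3) = 12/49 + 2*A/3)
-8514*z(-2) = -8514*(12/49 + (2/3)*(-2)) = -8514*(12/49 - 4/3) = -8514*(-160/147) = 454080/49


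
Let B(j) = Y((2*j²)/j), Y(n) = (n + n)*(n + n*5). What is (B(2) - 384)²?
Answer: 36864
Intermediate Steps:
Y(n) = 12*n² (Y(n) = (2*n)*(n + 5*n) = (2*n)*(6*n) = 12*n²)
B(j) = 48*j² (B(j) = 12*((2*j²)/j)² = 12*(2*j)² = 12*(4*j²) = 48*j²)
(B(2) - 384)² = (48*2² - 384)² = (48*4 - 384)² = (192 - 384)² = (-192)² = 36864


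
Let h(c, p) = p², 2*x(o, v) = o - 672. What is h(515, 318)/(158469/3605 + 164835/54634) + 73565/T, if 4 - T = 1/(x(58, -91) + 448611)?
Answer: 273768973591776968/13326000758747 ≈ 20544.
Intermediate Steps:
x(o, v) = -336 + o/2 (x(o, v) = (o - 672)/2 = (-672 + o)/2 = -336 + o/2)
T = 1793215/448304 (T = 4 - 1/((-336 + (½)*58) + 448611) = 4 - 1/((-336 + 29) + 448611) = 4 - 1/(-307 + 448611) = 4 - 1/448304 = 1793215/448304 ≈ 4.0000)
h(515, 318)/(158469/3605 + 164835/54634) + 73565/T = 318²/(158469/3605 + 164835/54634) + 73565/(1793215/448304) = 101124/(158469*(1/3605) + 164835*(1/54634)) + 73565*(448304/1793215) = 101124/(158469/3605 + 164835/54634) + 6595896752/358643 = 101124/(9252025521/196955570) + 6595896752/358643 = 101124*(196955570/9252025521) + 6595896752/358643 = 6638978353560/3084008507 + 6595896752/358643 = 273768973591776968/13326000758747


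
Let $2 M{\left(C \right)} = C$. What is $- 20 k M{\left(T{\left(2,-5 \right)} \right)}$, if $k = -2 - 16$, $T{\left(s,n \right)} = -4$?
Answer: $-720$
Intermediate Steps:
$M{\left(C \right)} = \frac{C}{2}$
$k = -18$
$- 20 k M{\left(T{\left(2,-5 \right)} \right)} = \left(-20\right) \left(-18\right) \frac{1}{2} \left(-4\right) = 360 \left(-2\right) = -720$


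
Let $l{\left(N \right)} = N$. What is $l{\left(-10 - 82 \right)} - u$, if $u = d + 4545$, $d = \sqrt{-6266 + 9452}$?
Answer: $-4637 - 3 \sqrt{354} \approx -4693.4$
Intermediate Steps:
$d = 3 \sqrt{354}$ ($d = \sqrt{3186} = 3 \sqrt{354} \approx 56.445$)
$u = 4545 + 3 \sqrt{354}$ ($u = 3 \sqrt{354} + 4545 = 4545 + 3 \sqrt{354} \approx 4601.4$)
$l{\left(-10 - 82 \right)} - u = \left(-10 - 82\right) - \left(4545 + 3 \sqrt{354}\right) = -92 - \left(4545 + 3 \sqrt{354}\right) = -4637 - 3 \sqrt{354}$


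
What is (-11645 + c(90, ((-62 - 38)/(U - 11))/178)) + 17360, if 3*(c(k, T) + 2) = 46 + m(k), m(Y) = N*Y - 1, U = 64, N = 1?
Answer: 5758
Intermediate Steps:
m(Y) = -1 + Y (m(Y) = 1*Y - 1 = Y - 1 = -1 + Y)
c(k, T) = 13 + k/3 (c(k, T) = -2 + (46 + (-1 + k))/3 = -2 + (45 + k)/3 = -2 + (15 + k/3) = 13 + k/3)
(-11645 + c(90, ((-62 - 38)/(U - 11))/178)) + 17360 = (-11645 + (13 + (⅓)*90)) + 17360 = (-11645 + (13 + 30)) + 17360 = (-11645 + 43) + 17360 = -11602 + 17360 = 5758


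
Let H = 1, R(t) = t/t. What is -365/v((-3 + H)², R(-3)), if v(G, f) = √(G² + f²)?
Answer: -365*√17/17 ≈ -88.526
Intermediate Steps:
R(t) = 1
-365/v((-3 + H)², R(-3)) = -365/√(((-3 + 1)²)² + 1²) = -365/√(((-2)²)² + 1) = -365/√(4² + 1) = -365/√(16 + 1) = -365*√17/17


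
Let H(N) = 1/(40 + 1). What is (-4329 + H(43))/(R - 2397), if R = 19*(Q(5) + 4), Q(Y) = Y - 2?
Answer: 22186/11603 ≈ 1.9121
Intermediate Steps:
Q(Y) = -2 + Y
H(N) = 1/41
R = 133 (R = 19*((-2 + 5) + 4) = 19*(3 + 4) = 19*7 = 133)
(-4329 + H(43))/(R - 2397) = (-4329 + 1/41)/(133 - 2397) = -177488/41/(-2264) = -177488/41*(-1/2264) = 22186/11603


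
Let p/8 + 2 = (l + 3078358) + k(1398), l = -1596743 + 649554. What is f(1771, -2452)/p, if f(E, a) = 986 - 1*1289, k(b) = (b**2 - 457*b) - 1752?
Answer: -101/9186488 ≈ -1.0994e-5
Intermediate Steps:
l = -947189
k(b) = -1752 + b**2 - 457*b
f(E, a) = -303 (f(E, a) = 986 - 1289 = -303)
p = 27559464 (p = -16 + 8*((-947189 + 3078358) + (-1752 + 1398**2 - 457*1398)) = -16 + 8*(2131169 + (-1752 + 1954404 - 638886)) = -16 + 8*(2131169 + 1313766) = -16 + 8*3444935 = -16 + 27559480 = 27559464)
f(1771, -2452)/p = -303/27559464 = -303*1/27559464 = -101/9186488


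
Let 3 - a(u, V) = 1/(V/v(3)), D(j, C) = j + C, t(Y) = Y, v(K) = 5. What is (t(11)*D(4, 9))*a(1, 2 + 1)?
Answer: 572/3 ≈ 190.67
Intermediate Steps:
D(j, C) = C + j
a(u, V) = 3 - 5/V (a(u, V) = 3 - 1/(V/5) = 3 - 5/V)
(t(11)*D(4, 9))*a(1, 2 + 1) = (11*(9 + 4))*(3 - 5/(2 + 1)) = (11*13)*(3 - 5/3) = 143*(3 - 5*⅓) = 143*(3 - 5/3) = 143*(4/3) = 572/3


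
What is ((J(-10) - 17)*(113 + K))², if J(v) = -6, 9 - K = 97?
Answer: 330625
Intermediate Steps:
K = -88 (K = 9 - 1*97 = 9 - 97 = -88)
((J(-10) - 17)*(113 + K))² = ((-6 - 17)*(113 - 88))² = (-23*25)² = (-575)² = 330625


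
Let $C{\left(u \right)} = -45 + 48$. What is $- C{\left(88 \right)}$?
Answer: $-3$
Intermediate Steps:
$C{\left(u \right)} = 3$
$- C{\left(88 \right)} = \left(-1\right) 3 = -3$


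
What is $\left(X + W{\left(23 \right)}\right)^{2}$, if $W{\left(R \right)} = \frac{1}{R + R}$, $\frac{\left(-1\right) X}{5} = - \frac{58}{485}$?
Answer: $\frac{7645225}{19909444} \approx 0.384$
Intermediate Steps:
$X = \frac{58}{97}$ ($X = - 5 \left(- \frac{58}{485}\right) = - 5 \left(\left(-58\right) \frac{1}{485}\right) = \left(-5\right) \left(- \frac{58}{485}\right) = \frac{58}{97} \approx 0.59794$)
$W{\left(R \right)} = \frac{1}{2 R}$
$\left(X + W{\left(23 \right)}\right)^{2} = \left(\frac{58}{97} + \frac{1}{2 \cdot 23}\right)^{2} = \left(\frac{58}{97} + \frac{1}{2} \cdot \frac{1}{23}\right)^{2} = \left(\frac{58}{97} + \frac{1}{46}\right)^{2} = \left(\frac{2765}{4462}\right)^{2} = \frac{7645225}{19909444}$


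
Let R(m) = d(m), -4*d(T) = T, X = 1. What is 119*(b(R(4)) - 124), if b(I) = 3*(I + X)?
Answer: -14756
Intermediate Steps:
d(T) = -T/4
R(m) = -m/4
b(I) = 3 + 3*I (b(I) = 3*(I + 1) = 3*(1 + I) = 3 + 3*I)
119*(b(R(4)) - 124) = 119*((3 + 3*(-¼*4)) - 124) = 119*((3 + 3*(-1)) - 124) = 119*((3 - 3) - 124) = 119*(0 - 124) = 119*(-124) = -14756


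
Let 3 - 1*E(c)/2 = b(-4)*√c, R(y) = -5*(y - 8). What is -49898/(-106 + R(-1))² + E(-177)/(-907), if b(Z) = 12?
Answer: -742292/55327 + 24*I*√177/907 ≈ -13.416 + 0.35204*I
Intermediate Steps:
R(y) = 40 - 5*y (R(y) = -5*(-8 + y) = 40 - 5*y)
E(c) = 6 - 24*√c
-49898/(-106 + R(-1))² + E(-177)/(-907) = -49898/(-106 + (40 - 5*(-1)))² + (6 - 24*I*√177)/(-907) = -49898/(-106 + (40 + 5))² + (6 - 24*I*√177)*(-1/907) = -49898/(-106 + 45)² + (6 - 24*I*√177)*(-1/907) = -49898/((-61)²) + (-6/907 + 24*I*√177/907) = -49898/3721 + (-6/907 + 24*I*√177/907) = -49898*1/3721 + (-6/907 + 24*I*√177/907) = -818/61 + (-6/907 + 24*I*√177/907) = -742292/55327 + 24*I*√177/907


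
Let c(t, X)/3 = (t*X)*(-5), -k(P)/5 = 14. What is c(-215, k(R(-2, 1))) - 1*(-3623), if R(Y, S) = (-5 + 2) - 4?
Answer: -222127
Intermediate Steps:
R(Y, S) = -7 (R(Y, S) = -3 - 4 = -7)
k(P) = -70 (k(P) = -5*14 = -70)
c(t, X) = -15*X*t (c(t, X) = 3*((t*X)*(-5)) = 3*((X*t)*(-5)) = 3*(-5*X*t) = -15*X*t)
c(-215, k(R(-2, 1))) - 1*(-3623) = -15*(-70)*(-215) - 1*(-3623) = -225750 + 3623 = -222127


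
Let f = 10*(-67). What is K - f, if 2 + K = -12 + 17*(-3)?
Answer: 605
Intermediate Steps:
f = -670
K = -65 (K = -2 + (-12 + 17*(-3)) = -2 + (-12 - 51) = -2 - 63 = -65)
K - f = -65 - 1*(-670) = -65 + 670 = 605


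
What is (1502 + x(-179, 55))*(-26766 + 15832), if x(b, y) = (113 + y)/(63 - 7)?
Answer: -16455670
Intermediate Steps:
x(b, y) = 113/56 + y/56 (x(b, y) = (113 + y)/56 = (113 + y)*(1/56) = 113/56 + y/56)
(1502 + x(-179, 55))*(-26766 + 15832) = (1502 + (113/56 + (1/56)*55))*(-26766 + 15832) = (1502 + (113/56 + 55/56))*(-10934) = (1502 + 3)*(-10934) = 1505*(-10934) = -16455670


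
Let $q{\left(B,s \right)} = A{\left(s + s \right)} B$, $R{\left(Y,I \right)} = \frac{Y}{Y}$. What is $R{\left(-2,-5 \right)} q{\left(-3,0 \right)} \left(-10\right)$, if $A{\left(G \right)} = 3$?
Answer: $90$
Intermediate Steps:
$R{\left(Y,I \right)} = 1$
$q{\left(B,s \right)} = 3 B$
$R{\left(-2,-5 \right)} q{\left(-3,0 \right)} \left(-10\right) = 1 \cdot 3 \left(-3\right) \left(-10\right) = 1 \left(-9\right) \left(-10\right) = \left(-9\right) \left(-10\right) = 90$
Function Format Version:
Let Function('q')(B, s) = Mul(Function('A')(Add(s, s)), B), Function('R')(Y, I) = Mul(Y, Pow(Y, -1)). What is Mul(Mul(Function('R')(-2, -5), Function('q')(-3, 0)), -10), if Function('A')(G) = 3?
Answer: 90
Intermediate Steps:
Function('R')(Y, I) = 1
Function('q')(B, s) = Mul(3, B)
Mul(Mul(Function('R')(-2, -5), Function('q')(-3, 0)), -10) = Mul(Mul(1, Mul(3, -3)), -10) = Mul(Mul(1, -9), -10) = Mul(-9, -10) = 90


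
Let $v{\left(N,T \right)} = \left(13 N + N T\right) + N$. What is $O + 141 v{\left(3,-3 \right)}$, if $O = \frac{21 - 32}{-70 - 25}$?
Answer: $\frac{442046}{95} \approx 4653.1$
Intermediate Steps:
$O = \frac{11}{95}$ ($O = - \frac{11}{-95} = \left(-11\right) \left(- \frac{1}{95}\right) = \frac{11}{95} \approx 0.11579$)
$v{\left(N,T \right)} = 14 N + N T$
$O + 141 v{\left(3,-3 \right)} = \frac{11}{95} + 141 \cdot 3 \left(14 - 3\right) = \frac{11}{95} + 141 \cdot 3 \cdot 11 = \frac{11}{95} + 141 \cdot 33 = \frac{11}{95} + 4653 = \frac{442046}{95}$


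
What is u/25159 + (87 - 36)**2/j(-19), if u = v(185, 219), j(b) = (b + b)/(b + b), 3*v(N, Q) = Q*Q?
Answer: 65454546/25159 ≈ 2601.6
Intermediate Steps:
v(N, Q) = Q**2/3 (v(N, Q) = (Q*Q)/3 = Q**2/3)
j(b) = 1 (j(b) = (2*b)/((2*b)) = (2*b)*(1/(2*b)) = 1)
u = 15987 (u = (1/3)*219**2 = (1/3)*47961 = 15987)
u/25159 + (87 - 36)**2/j(-19) = 15987/25159 + (87 - 36)**2/1 = 15987*(1/25159) + 51**2*1 = 15987/25159 + 2601*1 = 15987/25159 + 2601 = 65454546/25159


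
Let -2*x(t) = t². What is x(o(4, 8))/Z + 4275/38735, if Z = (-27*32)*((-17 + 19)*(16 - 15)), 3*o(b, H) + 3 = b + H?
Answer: 336067/2974848 ≈ 0.11297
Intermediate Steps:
o(b, H) = -1 + H/3 + b/3 (o(b, H) = -1 + (b + H)/3 = -1 + (H + b)/3 = -1 + (H/3 + b/3) = -1 + H/3 + b/3)
x(t) = -t²/2
Z = -1728 ≈ -1728.0
x(o(4, 8))/Z + 4275/38735 = -(-1 + (⅓)*8 + (⅓)*4)²/2/(-1728) + 4275/38735 = -(-1 + 8/3 + 4/3)²/2*(-1/1728) + 4275*(1/38735) = -½*3²*(-1/1728) + 855/7747 = -½*9*(-1/1728) + 855/7747 = -9/2*(-1/1728) + 855/7747 = 1/384 + 855/7747 = 336067/2974848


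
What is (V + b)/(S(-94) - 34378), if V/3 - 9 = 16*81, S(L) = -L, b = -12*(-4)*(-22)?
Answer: -953/11428 ≈ -0.083392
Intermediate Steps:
b = -1056 (b = 48*(-22) = -1056)
V = 3915 (V = 27 + 3*(16*81) = 27 + 3*1296 = 27 + 3888 = 3915)
(V + b)/(S(-94) - 34378) = (3915 - 1056)/(-1*(-94) - 34378) = 2859/(94 - 34378) = 2859/(-34284) = 2859*(-1/34284) = -953/11428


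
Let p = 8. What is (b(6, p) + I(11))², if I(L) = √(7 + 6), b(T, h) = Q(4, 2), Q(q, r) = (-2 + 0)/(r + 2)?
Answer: 53/4 - √13 ≈ 9.6445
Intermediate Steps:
Q(q, r) = -2/(2 + r)
b(T, h) = -½ (b(T, h) = -2/(2 + 2) = -2/4 = -2*¼ = -½)
I(L) = √13
(b(6, p) + I(11))² = (-½ + √13)²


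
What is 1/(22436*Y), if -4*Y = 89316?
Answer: -1/500973444 ≈ -1.9961e-9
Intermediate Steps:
Y = -22329 (Y = -1/4*89316 = -22329)
1/(22436*Y) = 1/(22436*(-22329)) = (1/22436)*(-1/22329) = -1/500973444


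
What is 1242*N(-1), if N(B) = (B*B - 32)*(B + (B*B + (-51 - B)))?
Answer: 1925100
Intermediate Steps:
N(B) = (-51 + B²)*(-32 + B²) (N(B) = (B² - 32)*(B + (B² + (-51 - B))) = (-32 + B²)*(B + (-51 + B² - B)) = (-32 + B²)*(-51 + B²) = (-51 + B²)*(-32 + B²))
1242*N(-1) = 1242*(1632 + (-1)⁴ - 83*(-1)²) = 1242*(1632 + 1 - 83*1) = 1242*(1632 + 1 - 83) = 1242*1550 = 1925100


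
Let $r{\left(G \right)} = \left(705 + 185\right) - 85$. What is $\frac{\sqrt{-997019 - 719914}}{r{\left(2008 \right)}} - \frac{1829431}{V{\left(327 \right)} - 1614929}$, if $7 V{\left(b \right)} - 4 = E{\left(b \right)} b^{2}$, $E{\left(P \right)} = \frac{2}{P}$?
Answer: $\frac{1829431}{1614835} + \frac{i \sqrt{1716933}}{805} \approx 1.1329 + 1.6277 i$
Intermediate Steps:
$V{\left(b \right)} = \frac{4}{7} + \frac{2 b}{7}$ ($V{\left(b \right)} = \frac{4}{7} + \frac{\frac{2}{b} b^{2}}{7} = \frac{4}{7} + \frac{2 b}{7}$)
$r{\left(G \right)} = 805$ ($r{\left(G \right)} = 890 - 85 = 805$)
$\frac{\sqrt{-997019 - 719914}}{r{\left(2008 \right)}} - \frac{1829431}{V{\left(327 \right)} - 1614929} = \frac{\sqrt{-997019 - 719914}}{805} - \frac{1829431}{\left(\frac{4}{7} + \frac{2}{7} \cdot 327\right) - 1614929} = \sqrt{-1716933} \cdot \frac{1}{805} - \frac{1829431}{\left(\frac{4}{7} + \frac{654}{7}\right) - 1614929} = i \sqrt{1716933} \cdot \frac{1}{805} - \frac{1829431}{94 - 1614929} = \frac{i \sqrt{1716933}}{805} - \frac{1829431}{-1614835} = \frac{i \sqrt{1716933}}{805} - - \frac{1829431}{1614835} = \frac{i \sqrt{1716933}}{805} + \frac{1829431}{1614835} = \frac{1829431}{1614835} + \frac{i \sqrt{1716933}}{805}$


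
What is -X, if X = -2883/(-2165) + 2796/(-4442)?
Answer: -3376473/4808465 ≈ -0.70219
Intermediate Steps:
X = 3376473/4808465 (X = -2883*(-1/2165) + 2796*(-1/4442) = 2883/2165 - 1398/2221 = 3376473/4808465 ≈ 0.70219)
-X = -1*3376473/4808465 = -3376473/4808465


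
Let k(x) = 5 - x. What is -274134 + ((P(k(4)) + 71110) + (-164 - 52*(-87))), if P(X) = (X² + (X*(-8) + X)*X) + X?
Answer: -198669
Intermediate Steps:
P(X) = X - 6*X² (P(X) = (X² + (-8*X + X)*X) + X = (X² + (-7*X)*X) + X = (X² - 7*X²) + X = -6*X² + X = X - 6*X²)
-274134 + ((P(k(4)) + 71110) + (-164 - 52*(-87))) = -274134 + (((5 - 1*4)*(1 - 6*(5 - 1*4)) + 71110) + (-164 - 52*(-87))) = -274134 + (((5 - 4)*(1 - 6*(5 - 4)) + 71110) + (-164 + 4524)) = -274134 + ((1*(1 - 6*1) + 71110) + 4360) = -274134 + ((1*(1 - 6) + 71110) + 4360) = -274134 + ((1*(-5) + 71110) + 4360) = -274134 + ((-5 + 71110) + 4360) = -274134 + (71105 + 4360) = -274134 + 75465 = -198669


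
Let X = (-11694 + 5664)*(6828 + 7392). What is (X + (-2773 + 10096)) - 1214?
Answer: -85740491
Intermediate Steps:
X = -85746600 (X = -6030*14220 = -85746600)
(X + (-2773 + 10096)) - 1214 = (-85746600 + (-2773 + 10096)) - 1214 = (-85746600 + 7323) - 1214 = -85739277 - 1214 = -85740491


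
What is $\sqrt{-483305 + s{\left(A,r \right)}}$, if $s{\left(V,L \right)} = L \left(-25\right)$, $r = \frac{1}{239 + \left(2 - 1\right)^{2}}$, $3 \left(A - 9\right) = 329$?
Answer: $\frac{i \sqrt{69595935}}{12} \approx 695.2 i$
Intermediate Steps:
$A = \frac{356}{3}$ ($A = 9 + \frac{1}{3} \cdot 329 = 9 + \frac{329}{3} = \frac{356}{3} \approx 118.67$)
$r = \frac{1}{240}$ ($r = \frac{1}{239 + 1^{2}} = \frac{1}{239 + 1} = \frac{1}{240} \approx 0.0041667$)
$s{\left(V,L \right)} = - 25 L$
$\sqrt{-483305 + s{\left(A,r \right)}} = \sqrt{-483305 - \frac{5}{48}} = \sqrt{- \frac{23198645}{48}} = \frac{i \sqrt{69595935}}{12}$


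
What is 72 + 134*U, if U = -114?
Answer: -15204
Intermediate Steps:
72 + 134*U = 72 + 134*(-114) = 72 - 15276 = -15204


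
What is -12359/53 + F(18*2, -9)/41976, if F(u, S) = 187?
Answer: -889831/3816 ≈ -233.18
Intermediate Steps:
-12359/53 + F(18*2, -9)/41976 = -12359/53 + 187/41976 = -12359*1/53 + 187*(1/41976) = -12359/53 + 17/3816 = -889831/3816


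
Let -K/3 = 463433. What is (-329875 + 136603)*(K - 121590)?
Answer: 292205810808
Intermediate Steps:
K = -1390299 (K = -3*463433 = -1390299)
(-329875 + 136603)*(K - 121590) = (-329875 + 136603)*(-1390299 - 121590) = -193272*(-1511889) = 292205810808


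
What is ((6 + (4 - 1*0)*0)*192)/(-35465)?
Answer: -1152/35465 ≈ -0.032483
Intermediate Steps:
((6 + (4 - 1*0)*0)*192)/(-35465) = ((6 + (4 + 0)*0)*192)*(-1/35465) = ((6 + 4*0)*192)*(-1/35465) = ((6 + 0)*192)*(-1/35465) = (6*192)*(-1/35465) = 1152*(-1/35465) = -1152/35465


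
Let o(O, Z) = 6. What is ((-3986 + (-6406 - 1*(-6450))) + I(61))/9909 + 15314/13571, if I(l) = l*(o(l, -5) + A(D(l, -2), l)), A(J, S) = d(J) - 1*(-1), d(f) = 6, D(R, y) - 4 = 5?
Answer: 109011347/134475039 ≈ 0.81064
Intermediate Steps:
D(R, y) = 9 (D(R, y) = 4 + 5 = 9)
A(J, S) = 7 (A(J, S) = 6 - 1*(-1) = 6 + 1 = 7)
I(l) = 13*l (I(l) = l*(6 + 7) = l*13 = 13*l)
((-3986 + (-6406 - 1*(-6450))) + I(61))/9909 + 15314/13571 = ((-3986 + (-6406 - 1*(-6450))) + 13*61)/9909 + 15314/13571 = ((-3986 + (-6406 + 6450)) + 793)*(1/9909) + 15314*(1/13571) = ((-3986 + 44) + 793)*(1/9909) + 15314/13571 = (-3942 + 793)*(1/9909) + 15314/13571 = -3149*1/9909 + 15314/13571 = -3149/9909 + 15314/13571 = 109011347/134475039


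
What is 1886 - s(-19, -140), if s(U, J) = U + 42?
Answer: 1863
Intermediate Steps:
s(U, J) = 42 + U
1886 - s(-19, -140) = 1886 - (42 - 19) = 1886 - 1*23 = 1886 - 23 = 1863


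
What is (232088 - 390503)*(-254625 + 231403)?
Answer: 3678713130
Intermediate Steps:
(232088 - 390503)*(-254625 + 231403) = -158415*(-23222) = 3678713130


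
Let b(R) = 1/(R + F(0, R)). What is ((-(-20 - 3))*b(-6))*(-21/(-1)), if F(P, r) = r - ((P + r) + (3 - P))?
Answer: -161/3 ≈ -53.667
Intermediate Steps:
F(P, r) = -3 (F(P, r) = r - (3 + r) = r + (-3 - r) = -3)
b(R) = 1/(-3 + R) (b(R) = 1/(R - 3) = 1/(-3 + R))
((-(-20 - 3))*b(-6))*(-21/(-1)) = ((-(-20 - 3))/(-3 - 6))*(-21/(-1)) = (-1*(-23)/(-9))*(-21*(-1)) = (23*(-⅑))*21 = -23/9*21 = -161/3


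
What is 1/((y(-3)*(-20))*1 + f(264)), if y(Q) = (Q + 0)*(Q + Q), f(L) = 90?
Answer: -1/270 ≈ -0.0037037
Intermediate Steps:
y(Q) = 2*Q² (y(Q) = Q*(2*Q) = 2*Q²)
1/((y(-3)*(-20))*1 + f(264)) = 1/(((2*(-3)²)*(-20))*1 + 90) = 1/(((2*9)*(-20))*1 + 90) = 1/((18*(-20))*1 + 90) = 1/(-360*1 + 90) = 1/(-360 + 90) = 1/(-270) = -1/270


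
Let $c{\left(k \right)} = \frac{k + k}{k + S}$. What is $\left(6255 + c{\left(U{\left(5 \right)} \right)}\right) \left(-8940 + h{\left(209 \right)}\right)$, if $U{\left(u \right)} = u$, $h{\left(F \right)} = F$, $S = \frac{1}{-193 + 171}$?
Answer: $- \frac{5954672965}{109} \approx -5.463 \cdot 10^{7}$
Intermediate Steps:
$S = - \frac{1}{22}$ ($S = \frac{1}{-22} = - \frac{1}{22} \approx -0.045455$)
$c{\left(k \right)} = \frac{2 k}{- \frac{1}{22} + k}$ ($c{\left(k \right)} = \frac{k + k}{k - \frac{1}{22}} = \frac{2 k}{- \frac{1}{22} + k}$)
$\left(6255 + c{\left(U{\left(5 \right)} \right)}\right) \left(-8940 + h{\left(209 \right)}\right) = \left(6255 + 44 \cdot 5 \frac{1}{-1 + 22 \cdot 5}\right) \left(-8940 + 209\right) = \left(6255 + 44 \cdot 5 \frac{1}{-1 + 110}\right) \left(-8731\right) = \left(6255 + 44 \cdot 5 \cdot \frac{1}{109}\right) \left(-8731\right) = \left(6255 + \frac{220}{109}\right) \left(-8731\right) = \frac{682015}{109} \left(-8731\right) = - \frac{5954672965}{109}$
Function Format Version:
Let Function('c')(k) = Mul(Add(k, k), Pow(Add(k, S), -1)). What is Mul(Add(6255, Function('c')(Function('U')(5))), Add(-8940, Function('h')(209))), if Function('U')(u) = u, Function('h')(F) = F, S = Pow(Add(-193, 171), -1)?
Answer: Rational(-5954672965, 109) ≈ -5.4630e+7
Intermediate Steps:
S = Rational(-1, 22) (S = Pow(-22, -1) = Rational(-1, 22) ≈ -0.045455)
Function('c')(k) = Mul(2, k, Pow(Add(Rational(-1, 22), k), -1)) (Function('c')(k) = Mul(Add(k, k), Pow(Add(k, Rational(-1, 22)), -1)) = Mul(Mul(2, k), Pow(Add(Rational(-1, 22), k), -1)) = Mul(2, k, Pow(Add(Rational(-1, 22), k), -1)))
Mul(Add(6255, Function('c')(Function('U')(5))), Add(-8940, Function('h')(209))) = Mul(Add(6255, Mul(44, 5, Pow(Add(-1, Mul(22, 5)), -1))), Add(-8940, 209)) = Mul(Add(6255, Mul(44, 5, Pow(Add(-1, 110), -1))), -8731) = Mul(Add(6255, Mul(44, 5, Pow(109, -1))), -8731) = Mul(Add(6255, Mul(44, 5, Rational(1, 109))), -8731) = Mul(Add(6255, Rational(220, 109)), -8731) = Mul(Rational(682015, 109), -8731) = Rational(-5954672965, 109)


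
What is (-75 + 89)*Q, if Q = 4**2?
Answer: 224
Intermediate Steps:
Q = 16
(-75 + 89)*Q = (-75 + 89)*16 = 14*16 = 224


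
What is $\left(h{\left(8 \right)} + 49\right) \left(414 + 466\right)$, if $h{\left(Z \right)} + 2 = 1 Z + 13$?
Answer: $59840$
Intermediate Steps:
$h{\left(Z \right)} = 11 + Z$ ($h{\left(Z \right)} = -2 + \left(1 Z + 13\right) = -2 + \left(Z + 13\right) = -2 + \left(13 + Z\right) = 11 + Z$)
$\left(h{\left(8 \right)} + 49\right) \left(414 + 466\right) = \left(\left(11 + 8\right) + 49\right) \left(414 + 466\right) = \left(19 + 49\right) 880 = 68 \cdot 880 = 59840$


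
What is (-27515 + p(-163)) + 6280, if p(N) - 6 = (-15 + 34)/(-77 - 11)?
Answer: -1868171/88 ≈ -21229.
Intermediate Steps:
p(N) = 509/88 (p(N) = 6 + (-15 + 34)/(-77 - 11) = 6 + 19/(-88) = 6 + 19*(-1/88) = 6 - 19/88 = 509/88)
(-27515 + p(-163)) + 6280 = (-27515 + 509/88) + 6280 = -2420811/88 + 6280 = -1868171/88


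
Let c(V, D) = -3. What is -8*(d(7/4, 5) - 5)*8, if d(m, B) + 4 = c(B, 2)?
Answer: 768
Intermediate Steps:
d(m, B) = -7 (d(m, B) = -4 - 3 = -7)
-8*(d(7/4, 5) - 5)*8 = -8*(-7 - 5)*8 = -(-96)*8 = -8*(-96) = 768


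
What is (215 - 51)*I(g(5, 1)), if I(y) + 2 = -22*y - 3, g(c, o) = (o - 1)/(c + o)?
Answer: -820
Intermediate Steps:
g(c, o) = (-1 + o)/(c + o)
I(y) = -5 - 22*y (I(y) = -2 + (-22*y - 3) = -2 + (-3 - 22*y) = -5 - 22*y)
(215 - 51)*I(g(5, 1)) = (215 - 51)*(-5 - 22*(-1 + 1)/(5 + 1)) = 164*(-5 - 22*0/6) = 164*(-5 - 11*0/3) = 164*(-5 - 22*0) = 164*(-5 + 0) = 164*(-5) = -820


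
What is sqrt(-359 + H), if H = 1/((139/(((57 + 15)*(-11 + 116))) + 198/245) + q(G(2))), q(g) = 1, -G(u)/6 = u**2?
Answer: I*sqrt(3349146962519)/96661 ≈ 18.933*I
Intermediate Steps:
G(u) = -6*u**2
H = 52920/96661 (H = 1/((139/(((57 + 15)*(-11 + 116))) + 198/245) + 1) = 1/((139/((72*105)) + 198*(1/245)) + 1) = 1/((139/7560 + 198/245) + 1) = 1/(43741/52920 + 1) = 1/(96661/52920) = 52920/96661 ≈ 0.54748)
sqrt(-359 + H) = sqrt(-359 + 52920/96661) = sqrt(-34648379/96661) = I*sqrt(3349146962519)/96661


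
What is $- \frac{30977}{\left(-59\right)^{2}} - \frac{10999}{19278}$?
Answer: $- \frac{37380125}{3947454} \approx -9.4694$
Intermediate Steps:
$- \frac{30977}{\left(-59\right)^{2}} - \frac{10999}{19278} = - \frac{30977}{3481} - \frac{647}{1134} = - \frac{37380125}{3947454}$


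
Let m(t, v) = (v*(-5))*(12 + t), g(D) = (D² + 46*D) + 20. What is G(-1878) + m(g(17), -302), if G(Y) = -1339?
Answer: 1664191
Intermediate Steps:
g(D) = 20 + D² + 46*D
m(t, v) = -5*v*(12 + t) (m(t, v) = (-5*v)*(12 + t) = -5*v*(12 + t))
G(-1878) + m(g(17), -302) = -1339 - 5*(-302)*(12 + (20 + 17² + 46*17)) = -1339 - 5*(-302)*(12 + (20 + 289 + 782)) = -1339 - 5*(-302)*(12 + 1091) = -1339 - 5*(-302)*1103 = -1339 + 1665530 = 1664191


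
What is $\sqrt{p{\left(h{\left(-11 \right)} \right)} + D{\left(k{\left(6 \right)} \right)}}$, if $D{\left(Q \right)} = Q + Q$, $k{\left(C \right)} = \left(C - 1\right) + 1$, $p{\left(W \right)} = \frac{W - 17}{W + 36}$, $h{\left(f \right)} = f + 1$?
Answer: $\frac{\sqrt{7410}}{26} \approx 3.3108$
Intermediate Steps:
$h{\left(f \right)} = 1 + f$
$p{\left(W \right)} = \frac{-17 + W}{36 + W}$
$k{\left(C \right)} = C$ ($k{\left(C \right)} = \left(-1 + C\right) + 1 = C$)
$D{\left(Q \right)} = 2 Q$
$\sqrt{p{\left(h{\left(-11 \right)} \right)} + D{\left(k{\left(6 \right)} \right)}} = \sqrt{\frac{-17 + \left(1 - 11\right)}{36 + \left(1 - 11\right)} + 2 \cdot 6} = \sqrt{\frac{-17 - 10}{36 - 10} + 12} = \sqrt{\frac{1}{26} \left(-27\right) + 12} = \sqrt{- \frac{27}{26} + 12} = \sqrt{\frac{285}{26}} = \frac{\sqrt{7410}}{26}$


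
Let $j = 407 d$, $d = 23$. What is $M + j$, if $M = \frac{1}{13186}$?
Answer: $\frac{123434147}{13186} \approx 9361.0$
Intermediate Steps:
$j = 9361$ ($j = 407 \cdot 23 = 9361$)
$M = \frac{1}{13186} \approx 7.5838 \cdot 10^{-5}$
$M + j = \frac{1}{13186} + 9361 = \frac{123434147}{13186}$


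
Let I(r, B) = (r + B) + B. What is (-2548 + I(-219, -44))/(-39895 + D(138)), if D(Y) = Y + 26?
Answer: 2855/39731 ≈ 0.071858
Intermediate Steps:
I(r, B) = r + 2*B (I(r, B) = (B + r) + B = r + 2*B)
D(Y) = 26 + Y
(-2548 + I(-219, -44))/(-39895 + D(138)) = (-2548 + (-219 + 2*(-44)))/(-39895 + (26 + 138)) = (-2548 + (-219 - 88))/(-39895 + 164) = (-2548 - 307)/(-39731) = -2855*(-1/39731) = 2855/39731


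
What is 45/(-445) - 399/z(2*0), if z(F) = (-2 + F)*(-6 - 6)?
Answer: -11909/712 ≈ -16.726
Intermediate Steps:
z(F) = 24 - 12*F (z(F) = (-2 + F)*(-12) = 24 - 12*F)
45/(-445) - 399/z(2*0) = 45/(-445) - 399/(24 - 24*0) = 45*(-1/445) - 399/(24 - 12*0) = -9/89 - 399/(24 + 0) = -9/89 - 399/24 = -9/89 - 399*1/24 = -9/89 - 133/8 = -11909/712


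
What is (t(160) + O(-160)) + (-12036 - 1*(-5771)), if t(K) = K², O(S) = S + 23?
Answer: 19198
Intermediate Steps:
O(S) = 23 + S
(t(160) + O(-160)) + (-12036 - 1*(-5771)) = (160² + (23 - 160)) + (-12036 - 1*(-5771)) = (25600 - 137) + (-12036 + 5771) = 25463 - 6265 = 19198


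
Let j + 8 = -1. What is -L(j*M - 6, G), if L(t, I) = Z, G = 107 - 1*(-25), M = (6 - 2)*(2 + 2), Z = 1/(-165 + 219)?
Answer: -1/54 ≈ -0.018519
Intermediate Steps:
j = -9 (j = -8 - 1 = -9)
Z = 1/54 ≈ 0.018519
M = 16 (M = 4*4 = 16)
G = 132 (G = 107 + 25 = 132)
L(t, I) = 1/54
-L(j*M - 6, G) = -1*1/54 = -1/54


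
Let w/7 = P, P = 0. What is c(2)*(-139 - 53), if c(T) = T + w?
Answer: -384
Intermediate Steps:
w = 0 (w = 7*0 = 0)
c(T) = T (c(T) = T + 0 = T)
c(2)*(-139 - 53) = 2*(-139 - 53) = 2*(-192) = -384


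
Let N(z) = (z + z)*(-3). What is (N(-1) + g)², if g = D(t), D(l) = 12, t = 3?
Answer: 324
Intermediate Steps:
N(z) = -6*z (N(z) = (2*z)*(-3) = -6*z)
g = 12
(N(-1) + g)² = (-6*(-1) + 12)² = (6 + 12)² = 18² = 324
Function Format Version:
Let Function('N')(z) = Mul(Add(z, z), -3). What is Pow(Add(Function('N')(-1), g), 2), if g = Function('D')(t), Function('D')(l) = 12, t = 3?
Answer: 324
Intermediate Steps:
Function('N')(z) = Mul(-6, z) (Function('N')(z) = Mul(Mul(2, z), -3) = Mul(-6, z))
g = 12
Pow(Add(Function('N')(-1), g), 2) = Pow(Add(Mul(-6, -1), 12), 2) = Pow(Add(6, 12), 2) = Pow(18, 2) = 324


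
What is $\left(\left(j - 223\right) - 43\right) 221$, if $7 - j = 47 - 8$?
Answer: $-65858$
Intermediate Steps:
$j = -32$ ($j = 7 - \left(47 - 8\right) = 7 - 39 = -32$)
$\left(\left(j - 223\right) - 43\right) 221 = \left(\left(-32 - 223\right) - 43\right) 221 = \left(-255 - 43\right) 221 = \left(-298\right) 221 = -65858$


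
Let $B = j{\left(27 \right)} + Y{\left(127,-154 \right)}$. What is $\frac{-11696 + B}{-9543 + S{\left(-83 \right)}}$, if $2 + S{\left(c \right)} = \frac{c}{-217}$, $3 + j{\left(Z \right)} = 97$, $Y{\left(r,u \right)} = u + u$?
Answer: $\frac{430745}{345197} \approx 1.2478$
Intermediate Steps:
$Y{\left(r,u \right)} = 2 u$
$j{\left(Z \right)} = 94$ ($j{\left(Z \right)} = -3 + 97 = 94$)
$B = -214$ ($B = 94 + 2 \left(-154\right) = 94 - 308 = -214$)
$S{\left(c \right)} = -2 - \frac{c}{217}$ ($S{\left(c \right)} = -2 + \frac{c}{-217} = -2 + c \left(- \frac{1}{217}\right) = -2 - \frac{c}{217}$)
$\frac{-11696 + B}{-9543 + S{\left(-83 \right)}} = \frac{-11696 - 214}{-9543 - \frac{351}{217}} = - \frac{11910}{-9543 + \left(-2 + \frac{83}{217}\right)} = - \frac{11910}{-9543 - \frac{351}{217}} = - \frac{11910}{- \frac{2071182}{217}} = \left(-11910\right) \left(- \frac{217}{2071182}\right) = \frac{430745}{345197}$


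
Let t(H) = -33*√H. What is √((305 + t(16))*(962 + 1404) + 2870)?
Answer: 14*√2103 ≈ 642.02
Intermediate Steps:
√((305 + t(16))*(962 + 1404) + 2870) = √((305 - 33*√16)*(962 + 1404) + 2870) = √((305 - 33*4)*2366 + 2870) = √((305 - 132)*2366 + 2870) = √(173*2366 + 2870) = √(409318 + 2870) = √412188 = 14*√2103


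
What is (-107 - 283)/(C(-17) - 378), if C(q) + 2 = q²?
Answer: 30/7 ≈ 4.2857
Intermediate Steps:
C(q) = -2 + q²
(-107 - 283)/(C(-17) - 378) = (-107 - 283)/((-2 + (-17)²) - 378) = -390/((-2 + 289) - 378) = -390/(287 - 378) = -390/(-91) = -390*(-1/91) = 30/7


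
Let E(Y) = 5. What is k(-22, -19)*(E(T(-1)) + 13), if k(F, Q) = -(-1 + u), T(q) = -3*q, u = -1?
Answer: 36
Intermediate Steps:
k(F, Q) = 2 (k(F, Q) = -(-1 - 1) = -1*(-2) = 2)
k(-22, -19)*(E(T(-1)) + 13) = 2*(5 + 13) = 2*18 = 36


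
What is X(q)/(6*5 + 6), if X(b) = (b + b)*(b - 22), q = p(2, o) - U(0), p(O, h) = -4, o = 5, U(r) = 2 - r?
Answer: 28/3 ≈ 9.3333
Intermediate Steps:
q = -6 (q = -4 - (2 - 1*0) = -4 - (2 + 0) = -4 - 1*2 = -4 - 2 = -6)
X(b) = 2*b*(-22 + b) (X(b) = (2*b)*(-22 + b) = 2*b*(-22 + b))
X(q)/(6*5 + 6) = (2*(-6)*(-22 - 6))/(6*5 + 6) = (2*(-6)*(-28))/(30 + 6) = 336/36 = 336*(1/36) = 28/3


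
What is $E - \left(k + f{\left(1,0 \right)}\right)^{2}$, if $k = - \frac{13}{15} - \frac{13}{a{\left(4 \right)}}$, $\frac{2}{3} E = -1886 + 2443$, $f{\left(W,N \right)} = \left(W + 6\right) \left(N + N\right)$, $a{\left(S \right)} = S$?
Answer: $\frac{2946791}{3600} \approx 818.55$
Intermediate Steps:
$f{\left(W,N \right)} = 2 N \left(6 + W\right)$ ($f{\left(W,N \right)} = \left(6 + W\right) 2 N = 2 N \left(6 + W\right)$)
$E = \frac{1671}{2}$ ($E = \frac{3 \left(-1886 + 2443\right)}{2} = \frac{3}{2} \cdot 557 = \frac{1671}{2} \approx 835.5$)
$k = - \frac{247}{60}$ ($k = - \frac{13}{15} - \frac{13}{4} = - \frac{247}{60} \approx -4.1167$)
$E - \left(k + f{\left(1,0 \right)}\right)^{2} = \frac{1671}{2} - \left(- \frac{247}{60} + 2 \cdot 0 \left(6 + 1\right)\right)^{2} = \frac{1671}{2} - \left(- \frac{247}{60} + 2 \cdot 0 \cdot 7\right)^{2} = \frac{1671}{2} - \left(- \frac{247}{60} + 0\right)^{2} = \frac{1671}{2} - \left(- \frac{247}{60}\right)^{2} = \frac{1671}{2} - \frac{61009}{3600} = \frac{2946791}{3600}$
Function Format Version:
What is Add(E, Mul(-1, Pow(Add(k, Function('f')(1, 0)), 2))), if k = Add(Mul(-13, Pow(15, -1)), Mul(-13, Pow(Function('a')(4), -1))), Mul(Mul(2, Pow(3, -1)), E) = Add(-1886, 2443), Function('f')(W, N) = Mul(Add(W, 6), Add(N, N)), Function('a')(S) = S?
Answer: Rational(2946791, 3600) ≈ 818.55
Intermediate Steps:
Function('f')(W, N) = Mul(2, N, Add(6, W)) (Function('f')(W, N) = Mul(Add(6, W), Mul(2, N)) = Mul(2, N, Add(6, W)))
E = Rational(1671, 2) (E = Mul(Rational(3, 2), Add(-1886, 2443)) = Mul(Rational(3, 2), 557) = Rational(1671, 2) ≈ 835.50)
k = Rational(-247, 60) (k = Add(Mul(-13, Pow(15, -1)), Mul(-13, Pow(4, -1))) = Add(Mul(-13, Rational(1, 15)), Mul(-13, Rational(1, 4))) = Add(Rational(-13, 15), Rational(-13, 4)) = Rational(-247, 60) ≈ -4.1167)
Add(E, Mul(-1, Pow(Add(k, Function('f')(1, 0)), 2))) = Add(Rational(1671, 2), Mul(-1, Pow(Add(Rational(-247, 60), Mul(2, 0, Add(6, 1))), 2))) = Add(Rational(1671, 2), Mul(-1, Pow(Add(Rational(-247, 60), Mul(2, 0, 7)), 2))) = Add(Rational(1671, 2), Mul(-1, Pow(Add(Rational(-247, 60), 0), 2))) = Add(Rational(1671, 2), Mul(-1, Pow(Rational(-247, 60), 2))) = Add(Rational(1671, 2), Mul(-1, Rational(61009, 3600))) = Add(Rational(1671, 2), Rational(-61009, 3600)) = Rational(2946791, 3600)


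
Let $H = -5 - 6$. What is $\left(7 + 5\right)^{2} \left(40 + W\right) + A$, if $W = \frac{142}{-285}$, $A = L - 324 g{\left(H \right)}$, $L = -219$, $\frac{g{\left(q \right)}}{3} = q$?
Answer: $\frac{1535319}{95} \approx 16161.0$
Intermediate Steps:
$H = -11$
$g{\left(q \right)} = 3 q$
$A = 10473$ ($A = -219 - 324 \cdot 3 \left(-11\right) = -219 - -10692 = -219 + 10692 = 10473$)
$W = - \frac{142}{285}$ ($W = 142 \left(- \frac{1}{285}\right) = - \frac{142}{285} \approx -0.49825$)
$\left(7 + 5\right)^{2} \left(40 + W\right) + A = \left(7 + 5\right)^{2} \left(40 - \frac{142}{285}\right) + 10473 = 12^{2} \cdot \frac{11258}{285} + 10473 = 144 \cdot \frac{11258}{285} + 10473 = \frac{540384}{95} + 10473 = \frac{1535319}{95}$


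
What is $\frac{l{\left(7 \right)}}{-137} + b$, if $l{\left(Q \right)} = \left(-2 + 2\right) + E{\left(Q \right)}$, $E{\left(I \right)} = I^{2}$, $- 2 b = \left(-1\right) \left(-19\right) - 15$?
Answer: $- \frac{323}{137} \approx -2.3577$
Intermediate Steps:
$b = -2$ ($b = - \frac{\left(-1\right) \left(-19\right) - 15}{2} = - \frac{19 - 15}{2} = \left(- \frac{1}{2}\right) 4 = -2$)
$l{\left(Q \right)} = Q^{2}$ ($l{\left(Q \right)} = \left(-2 + 2\right) + Q^{2} = 0 + Q^{2} = Q^{2}$)
$\frac{l{\left(7 \right)}}{-137} + b = \frac{7^{2}}{-137} - 2 = 49 \left(- \frac{1}{137}\right) - 2 = - \frac{49}{137} - 2 = - \frac{323}{137}$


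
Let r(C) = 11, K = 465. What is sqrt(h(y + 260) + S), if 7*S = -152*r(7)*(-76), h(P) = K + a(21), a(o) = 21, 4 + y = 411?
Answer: sqrt(913318)/7 ≈ 136.53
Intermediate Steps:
y = 407 (y = -4 + 411 = 407)
h(P) = 486 (h(P) = 465 + 21 = 486)
S = 127072/7 (S = (-152*11*(-76))/7 = (-1672*(-76))/7 = (1/7)*127072 = 127072/7 ≈ 18153.)
sqrt(h(y + 260) + S) = sqrt(486 + 127072/7) = sqrt(130474/7) = sqrt(913318)/7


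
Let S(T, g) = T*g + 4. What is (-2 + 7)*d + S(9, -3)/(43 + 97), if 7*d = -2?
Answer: -223/140 ≈ -1.5929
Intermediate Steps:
d = -2/7 (d = (⅐)*(-2) = -2/7 ≈ -0.28571)
S(T, g) = 4 + T*g
(-2 + 7)*d + S(9, -3)/(43 + 97) = (-2 + 7)*(-2/7) + (4 + 9*(-3))/(43 + 97) = 5*(-2/7) + (4 - 27)/140 = -10/7 + (1/140)*(-23) = -10/7 - 23/140 = -223/140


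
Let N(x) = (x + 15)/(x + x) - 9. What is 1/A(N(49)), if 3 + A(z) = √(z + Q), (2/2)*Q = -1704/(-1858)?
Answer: -136563/747902 - 7*I*√314199877/747902 ≈ -0.18259 - 0.1659*I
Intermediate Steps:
Q = 852/929 (Q = -1704/(-1858) = -1704*(-1/1858) = 852/929 ≈ 0.91712)
N(x) = -9 + (15 + x)/(2*x) (N(x) = (15 + x)/((2*x)) - 9 = (15 + x)*(1/(2*x)) - 9 = (15 + x)/(2*x) - 9 = -9 + (15 + x)/(2*x))
A(z) = -3 + √(852/929 + z) (A(z) = -3 + √(z + 852/929) = -3 + √(852/929 + z))
1/A(N(49)) = 1/(-3 + √(791508 + 863041*((½)*(15 - 17*49)/49))/929) = 1/(-3 + √(791508 + 863041*((½)*(1/49)*(15 - 833)))/929) = 1/(-3 + √(791508 + 863041*((½)*(1/49)*(-818)))/929) = 1/(-3 + √(791508 + 863041*(-409/49))/929) = 1/(-3 + √(791508 - 352983769/49)/929) = 1/(-3 + √(-314199877/49)/929) = 1/(-3 + (I*√314199877/7)/929) = 1/(-3 + I*√314199877/6503)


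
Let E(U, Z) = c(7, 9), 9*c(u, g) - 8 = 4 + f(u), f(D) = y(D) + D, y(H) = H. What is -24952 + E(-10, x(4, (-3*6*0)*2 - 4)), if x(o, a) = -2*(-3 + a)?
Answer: -224542/9 ≈ -24949.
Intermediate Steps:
f(D) = 2*D (f(D) = D + D = 2*D)
x(o, a) = 6 - 2*a
c(u, g) = 4/3 + 2*u/9 (c(u, g) = 8/9 + (4 + 2*u)/9 = 8/9 + (4/9 + 2*u/9) = 4/3 + 2*u/9)
E(U, Z) = 26/9 (E(U, Z) = 4/3 + (2/9)*7 = 4/3 + 14/9 = 26/9)
-24952 + E(-10, x(4, (-3*6*0)*2 - 4)) = -24952 + 26/9 = -224542/9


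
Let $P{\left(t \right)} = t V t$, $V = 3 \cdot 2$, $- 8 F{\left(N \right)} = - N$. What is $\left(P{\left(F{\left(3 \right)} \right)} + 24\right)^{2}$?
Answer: $\frac{632025}{1024} \approx 617.21$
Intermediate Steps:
$F{\left(N \right)} = \frac{N}{8}$ ($F{\left(N \right)} = - \frac{\left(-1\right) N}{8} = \frac{N}{8}$)
$V = 6$
$P{\left(t \right)} = 6 t^{2}$ ($P{\left(t \right)} = t 6 t = 6 t t = 6 t^{2}$)
$\left(P{\left(F{\left(3 \right)} \right)} + 24\right)^{2} = \left(6 \left(\frac{1}{8} \cdot 3\right)^{2} + 24\right)^{2} = \left(6 \left(\frac{3}{8}\right)^{2} + 24\right)^{2} = \left(6 \cdot \frac{9}{64} + 24\right)^{2} = \left(\frac{27}{32} + 24\right)^{2} = \left(\frac{795}{32}\right)^{2} = \frac{632025}{1024}$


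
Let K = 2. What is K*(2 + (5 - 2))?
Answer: 10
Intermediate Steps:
K*(2 + (5 - 2)) = 2*(2 + (5 - 2)) = 2*(2 + 3) = 2*5 = 10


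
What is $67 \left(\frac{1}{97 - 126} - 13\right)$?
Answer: $- \frac{25326}{29} \approx -873.31$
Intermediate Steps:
$67 \left(\frac{1}{97 - 126} - 13\right) = 67 \left(\frac{1}{-29} - 13\right) = 67 \left(- \frac{1}{29} - 13\right) = 67 \left(- \frac{378}{29}\right) = - \frac{25326}{29}$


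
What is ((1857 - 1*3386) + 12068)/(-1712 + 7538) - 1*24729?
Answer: -48020205/1942 ≈ -24727.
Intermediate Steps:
((1857 - 1*3386) + 12068)/(-1712 + 7538) - 1*24729 = ((1857 - 3386) + 12068)/5826 - 24729 = (-1529 + 12068)*(1/5826) - 24729 = 10539*(1/5826) - 24729 = 3513/1942 - 24729 = -48020205/1942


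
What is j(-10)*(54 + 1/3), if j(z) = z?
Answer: -1630/3 ≈ -543.33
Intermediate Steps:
j(-10)*(54 + 1/3) = -10*(54 + 1/3) = -10*163/3 = -1630/3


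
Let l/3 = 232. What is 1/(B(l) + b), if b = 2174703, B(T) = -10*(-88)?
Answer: 1/2175583 ≈ 4.5965e-7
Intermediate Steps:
l = 696 (l = 3*232 = 696)
B(T) = 880
1/(B(l) + b) = 1/(880 + 2174703) = 1/2175583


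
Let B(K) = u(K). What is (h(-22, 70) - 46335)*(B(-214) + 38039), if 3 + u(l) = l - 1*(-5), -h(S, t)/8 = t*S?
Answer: -1286685405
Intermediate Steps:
h(S, t) = -8*S*t (h(S, t) = -8*t*S = -8*S*t)
u(l) = 2 + l (u(l) = -3 + (l - 1*(-5)) = -3 + (l + 5) = -3 + (5 + l) = 2 + l)
B(K) = 2 + K
(h(-22, 70) - 46335)*(B(-214) + 38039) = (-8*(-22)*70 - 46335)*((2 - 214) + 38039) = (12320 - 46335)*(-212 + 38039) = -34015*37827 = -1286685405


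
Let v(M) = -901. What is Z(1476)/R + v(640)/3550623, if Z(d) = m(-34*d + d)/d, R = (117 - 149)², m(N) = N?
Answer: -118093183/3635837952 ≈ -0.032480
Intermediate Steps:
R = 1024 (R = (-32)² = 1024)
Z(d) = -33 (Z(d) = (-34*d + d)/d = (-33*d)/d = -33)
Z(1476)/R + v(640)/3550623 = -33/1024 - 901/3550623 = -118093183/3635837952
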